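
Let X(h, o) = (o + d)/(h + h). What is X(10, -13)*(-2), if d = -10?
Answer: 23/10 ≈ 2.3000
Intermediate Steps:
X(h, o) = (-10 + o)/(2*h) (X(h, o) = (o - 10)/(h + h) = (-10 + o)/((2*h)) = (-10 + o)*(1/(2*h)) = (-10 + o)/(2*h))
X(10, -13)*(-2) = ((½)*(-10 - 13)/10)*(-2) = ((½)*(⅒)*(-23))*(-2) = -23/20*(-2) = 23/10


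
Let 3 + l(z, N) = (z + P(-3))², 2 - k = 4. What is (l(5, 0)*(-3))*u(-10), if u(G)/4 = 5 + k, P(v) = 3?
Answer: -2196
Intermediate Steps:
k = -2 (k = 2 - 1*4 = 2 - 4 = -2)
u(G) = 12 (u(G) = 4*(5 - 2) = 4*3 = 12)
l(z, N) = -3 + (3 + z)² (l(z, N) = -3 + (z + 3)² = -3 + (3 + z)²)
(l(5, 0)*(-3))*u(-10) = ((-3 + (3 + 5)²)*(-3))*12 = ((-3 + 8²)*(-3))*12 = ((-3 + 64)*(-3))*12 = (61*(-3))*12 = -183*12 = -2196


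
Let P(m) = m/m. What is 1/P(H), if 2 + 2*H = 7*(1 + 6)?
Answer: 1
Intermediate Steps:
H = 47/2 (H = -1 + (7*(1 + 6))/2 = -1 + (7*7)/2 = -1 + (1/2)*49 = -1 + 49/2 = 47/2 ≈ 23.500)
P(m) = 1
1/P(H) = 1/1 = 1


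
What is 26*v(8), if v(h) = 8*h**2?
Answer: 13312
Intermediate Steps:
26*v(8) = 26*(8*8**2) = 26*(8*64) = 26*512 = 13312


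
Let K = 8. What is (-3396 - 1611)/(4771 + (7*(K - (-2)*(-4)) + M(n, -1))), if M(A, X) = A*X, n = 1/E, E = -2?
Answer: -3338/3181 ≈ -1.0494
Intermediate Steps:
n = -1/2 (n = 1/(-2) = -1/2 ≈ -0.50000)
(-3396 - 1611)/(4771 + (7*(K - (-2)*(-4)) + M(n, -1))) = (-3396 - 1611)/(4771 + (7*(8 - (-2)*(-4)) - 1/2*(-1))) = -5007/(4771 + (7*(8 - 1*8) + 1/2)) = -5007/(4771 + (7*(8 - 8) + 1/2)) = -5007/(4771 + (7*0 + 1/2)) = -5007/(4771 + (0 + 1/2)) = -5007/(4771 + 1/2) = -5007/9543/2 = -5007*2/9543 = -3338/3181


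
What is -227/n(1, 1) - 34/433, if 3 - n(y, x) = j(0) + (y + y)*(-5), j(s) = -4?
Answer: -98869/7361 ≈ -13.431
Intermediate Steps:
n(y, x) = 7 + 10*y (n(y, x) = 3 - (-4 + (y + y)*(-5)) = 3 - (-4 + (2*y)*(-5)) = 3 - (-4 - 10*y) = 3 + (4 + 10*y) = 7 + 10*y)
-227/n(1, 1) - 34/433 = -227/(7 + 10*1) - 34/433 = -227/(7 + 10) - 34*1/433 = -227/17 - 34/433 = -98869/7361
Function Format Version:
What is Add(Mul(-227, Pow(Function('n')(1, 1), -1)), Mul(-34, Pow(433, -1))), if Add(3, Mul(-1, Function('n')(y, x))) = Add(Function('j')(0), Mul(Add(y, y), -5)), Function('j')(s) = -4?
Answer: Rational(-98869, 7361) ≈ -13.431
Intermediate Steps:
Function('n')(y, x) = Add(7, Mul(10, y)) (Function('n')(y, x) = Add(3, Mul(-1, Add(-4, Mul(Add(y, y), -5)))) = Add(3, Mul(-1, Add(-4, Mul(Mul(2, y), -5)))) = Add(3, Mul(-1, Add(-4, Mul(-10, y)))) = Add(3, Add(4, Mul(10, y))) = Add(7, Mul(10, y)))
Add(Mul(-227, Pow(Function('n')(1, 1), -1)), Mul(-34, Pow(433, -1))) = Add(Mul(-227, Pow(Add(7, Mul(10, 1)), -1)), Mul(-34, Pow(433, -1))) = Add(Mul(-227, Pow(Add(7, 10), -1)), Mul(-34, Rational(1, 433))) = Add(Mul(-227, Pow(17, -1)), Rational(-34, 433)) = Add(Mul(-227, Rational(1, 17)), Rational(-34, 433)) = Add(Rational(-227, 17), Rational(-34, 433)) = Rational(-98869, 7361)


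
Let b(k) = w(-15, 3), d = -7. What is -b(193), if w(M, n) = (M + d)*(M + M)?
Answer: -660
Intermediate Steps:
w(M, n) = 2*M*(-7 + M) (w(M, n) = (M - 7)*(M + M) = (-7 + M)*(2*M) = 2*M*(-7 + M))
b(k) = 660 (b(k) = 2*(-15)*(-7 - 15) = 2*(-15)*(-22) = 660)
-b(193) = -1*660 = -660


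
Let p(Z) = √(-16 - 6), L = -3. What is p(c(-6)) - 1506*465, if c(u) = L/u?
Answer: -700290 + I*√22 ≈ -7.0029e+5 + 4.6904*I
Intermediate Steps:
c(u) = -3/u
p(Z) = I*√22 (p(Z) = √(-22) = I*√22)
p(c(-6)) - 1506*465 = I*√22 - 1506*465 = I*√22 - 700290 = -700290 + I*√22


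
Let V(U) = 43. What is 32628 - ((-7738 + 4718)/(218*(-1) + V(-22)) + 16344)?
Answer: 569336/35 ≈ 16267.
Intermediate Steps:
32628 - ((-7738 + 4718)/(218*(-1) + V(-22)) + 16344) = 32628 - ((-7738 + 4718)/(218*(-1) + 43) + 16344) = 32628 - (-3020/(-218 + 43) + 16344) = 32628 - (-3020/(-175) + 16344) = 32628 - (-3020*(-1/175) + 16344) = 32628 - (604/35 + 16344) = 32628 - 1*572644/35 = 32628 - 572644/35 = 569336/35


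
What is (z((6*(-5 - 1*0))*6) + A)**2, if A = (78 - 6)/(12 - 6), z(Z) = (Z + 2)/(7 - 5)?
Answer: 5929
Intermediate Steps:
z(Z) = 1 + Z/2 (z(Z) = (2 + Z)/2 = (2 + Z)*(1/2) = 1 + Z/2)
A = 12 (A = 72/6 = 72*(1/6) = 12)
(z((6*(-5 - 1*0))*6) + A)**2 = ((1 + ((6*(-5 - 1*0))*6)/2) + 12)**2 = ((1 + ((6*(-5 + 0))*6)/2) + 12)**2 = ((1 + ((6*(-5))*6)/2) + 12)**2 = ((1 + (-30*6)/2) + 12)**2 = ((1 + (1/2)*(-180)) + 12)**2 = ((1 - 90) + 12)**2 = (-89 + 12)**2 = (-77)**2 = 5929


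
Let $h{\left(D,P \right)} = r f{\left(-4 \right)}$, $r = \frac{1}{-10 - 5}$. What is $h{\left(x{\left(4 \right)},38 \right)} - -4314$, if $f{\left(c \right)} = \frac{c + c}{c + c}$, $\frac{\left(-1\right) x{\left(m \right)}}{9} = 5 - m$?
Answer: $\frac{64709}{15} \approx 4313.9$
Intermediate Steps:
$x{\left(m \right)} = -45 + 9 m$ ($x{\left(m \right)} = - 9 \left(5 - m\right) = -45 + 9 m$)
$r = - \frac{1}{15}$ ($r = \frac{1}{-15} = - \frac{1}{15} \approx -0.066667$)
$f{\left(c \right)} = 1$ ($f{\left(c \right)} = \frac{2 c}{2 c} = 2 c \frac{1}{2 c} = 1$)
$h{\left(D,P \right)} = - \frac{1}{15}$ ($h{\left(D,P \right)} = \left(- \frac{1}{15}\right) 1 = - \frac{1}{15}$)
$h{\left(x{\left(4 \right)},38 \right)} - -4314 = - \frac{1}{15} - -4314 = - \frac{1}{15} + 4314 = \frac{64709}{15}$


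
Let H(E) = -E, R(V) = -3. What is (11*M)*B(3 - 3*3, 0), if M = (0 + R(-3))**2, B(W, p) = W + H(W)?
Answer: 0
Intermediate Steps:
B(W, p) = 0 (B(W, p) = W - W = 0)
M = 9 (M = (0 - 3)**2 = (-3)**2 = 9)
(11*M)*B(3 - 3*3, 0) = (11*9)*0 = 99*0 = 0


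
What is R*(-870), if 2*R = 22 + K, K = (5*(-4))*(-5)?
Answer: -53070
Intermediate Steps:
K = 100 (K = -20*(-5) = 100)
R = 61 (R = (22 + 100)/2 = (½)*122 = 61)
R*(-870) = 61*(-870) = -53070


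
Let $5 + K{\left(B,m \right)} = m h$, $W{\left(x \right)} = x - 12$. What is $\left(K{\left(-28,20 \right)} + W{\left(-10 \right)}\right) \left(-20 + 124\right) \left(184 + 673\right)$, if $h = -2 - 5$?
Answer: $-14884376$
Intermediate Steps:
$h = -7$
$W{\left(x \right)} = -12 + x$ ($W{\left(x \right)} = x - 12 = -12 + x$)
$K{\left(B,m \right)} = -5 - 7 m$ ($K{\left(B,m \right)} = -5 + m \left(-7\right) = -5 - 7 m$)
$\left(K{\left(-28,20 \right)} + W{\left(-10 \right)}\right) \left(-20 + 124\right) \left(184 + 673\right) = \left(\left(-5 - 140\right) - 22\right) \left(-20 + 124\right) \left(184 + 673\right) = \left(\left(-5 - 140\right) - 22\right) 104 \cdot 857 = \left(-145 - 22\right) 104 \cdot 857 = \left(-167\right) 104 \cdot 857 = \left(-17368\right) 857 = -14884376$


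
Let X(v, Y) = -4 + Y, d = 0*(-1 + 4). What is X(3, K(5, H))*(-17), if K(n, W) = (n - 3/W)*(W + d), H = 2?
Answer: -51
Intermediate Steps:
d = 0 (d = 0*3 = 0)
K(n, W) = W*(n - 3/W) (K(n, W) = (n - 3/W)*(W + 0) = (n - 3/W)*W = W*(n - 3/W))
X(3, K(5, H))*(-17) = (-4 + (-3 + 2*5))*(-17) = (-4 + (-3 + 10))*(-17) = (-4 + 7)*(-17) = 3*(-17) = -51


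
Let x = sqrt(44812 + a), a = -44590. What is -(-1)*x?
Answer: sqrt(222) ≈ 14.900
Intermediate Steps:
x = sqrt(222) (x = sqrt(44812 - 44590) = sqrt(222) ≈ 14.900)
-(-1)*x = -(-1)*sqrt(222) = sqrt(222)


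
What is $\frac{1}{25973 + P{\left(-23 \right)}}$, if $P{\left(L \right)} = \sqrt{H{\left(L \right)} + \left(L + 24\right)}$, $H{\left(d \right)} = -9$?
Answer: $\frac{25973}{674596737} - \frac{2 i \sqrt{2}}{674596737} \approx 3.8502 \cdot 10^{-5} - 4.1928 \cdot 10^{-9} i$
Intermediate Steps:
$P{\left(L \right)} = \sqrt{15 + L}$ ($P{\left(L \right)} = \sqrt{-9 + \left(L + 24\right)} = \sqrt{-9 + \left(24 + L\right)} = \sqrt{15 + L}$)
$\frac{1}{25973 + P{\left(-23 \right)}} = \frac{1}{25973 + \sqrt{15 - 23}} = \frac{1}{25973 + \sqrt{-8}} = \frac{1}{25973 + 2 i \sqrt{2}}$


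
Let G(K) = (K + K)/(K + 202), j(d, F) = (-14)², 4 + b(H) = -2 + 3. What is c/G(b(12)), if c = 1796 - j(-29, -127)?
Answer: -159200/3 ≈ -53067.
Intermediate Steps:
b(H) = -3 (b(H) = -4 + (-2 + 3) = -4 + 1 = -3)
j(d, F) = 196
G(K) = 2*K/(202 + K) (G(K) = (2*K)/(202 + K) = 2*K/(202 + K))
c = 1600 (c = 1796 - 1*196 = 1796 - 196 = 1600)
c/G(b(12)) = 1600/((2*(-3)/(202 - 3))) = 1600/((2*(-3)/199)) = 1600/((2*(-3)*(1/199))) = 1600/(-6/199) = 1600*(-199/6) = -159200/3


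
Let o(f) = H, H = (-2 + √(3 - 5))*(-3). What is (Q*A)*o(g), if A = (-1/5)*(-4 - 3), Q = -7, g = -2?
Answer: -294/5 + 147*I*√2/5 ≈ -58.8 + 41.578*I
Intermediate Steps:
A = 7/5 (A = -1*⅕*(-7) = -⅕*(-7) = 7/5 ≈ 1.4000)
H = 6 - 3*I*√2 (H = (-2 + √(-2))*(-3) = (-2 + I*√2)*(-3) = 6 - 3*I*√2 ≈ 6.0 - 4.2426*I)
o(f) = 6 - 3*I*√2
(Q*A)*o(g) = (-7*7/5)*(6 - 3*I*√2) = -49*(6 - 3*I*√2)/5 = -294/5 + 147*I*√2/5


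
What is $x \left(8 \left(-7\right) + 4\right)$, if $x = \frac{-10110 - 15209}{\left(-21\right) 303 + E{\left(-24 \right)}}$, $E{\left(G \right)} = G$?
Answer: $- \frac{1316588}{6387} \approx -206.14$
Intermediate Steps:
$x = \frac{25319}{6387}$ ($x = \frac{-10110 - 15209}{\left(-21\right) 303 - 24} = - \frac{25319}{-6363 - 24} = - \frac{25319}{-6387} = \left(-25319\right) \left(- \frac{1}{6387}\right) = \frac{25319}{6387} \approx 3.9641$)
$x \left(8 \left(-7\right) + 4\right) = \frac{25319 \left(8 \left(-7\right) + 4\right)}{6387} = \frac{25319 \left(-56 + 4\right)}{6387} = \frac{25319}{6387} \left(-52\right) = - \frac{1316588}{6387}$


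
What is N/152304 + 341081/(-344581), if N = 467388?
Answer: 9092085317/4373422052 ≈ 2.0789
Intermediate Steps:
N/152304 + 341081/(-344581) = 467388/152304 + 341081/(-344581) = 467388*(1/152304) + 341081*(-1/344581) = 38949/12692 - 341081/344581 = 9092085317/4373422052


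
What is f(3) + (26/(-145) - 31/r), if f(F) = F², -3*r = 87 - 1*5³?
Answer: 35117/5510 ≈ 6.3733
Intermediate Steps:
r = 38/3 (r = -(87 - 1*5³)/3 = -(87 - 1*125)/3 = -(87 - 125)/3 = -⅓*(-38) = 38/3 ≈ 12.667)
f(3) + (26/(-145) - 31/r) = 3² + (26/(-145) - 31/38/3) = 9 + (26*(-1/145) - 31*3/38) = 9 + (-26/145 - 93/38) = 9 - 14473/5510 = 35117/5510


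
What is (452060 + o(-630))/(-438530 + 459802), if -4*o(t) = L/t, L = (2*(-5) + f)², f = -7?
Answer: 1139191489/53605440 ≈ 21.251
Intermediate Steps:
L = 289 (L = (2*(-5) - 7)² = (-10 - 7)² = (-17)² = 289)
o(t) = -289/(4*t)
(452060 + o(-630))/(-438530 + 459802) = (452060 - 289/4/(-630))/(-438530 + 459802) = (452060 - 289/4*(-1/630))/21272 = (452060 + 289/2520)*(1/21272) = (1139191489/2520)*(1/21272) = 1139191489/53605440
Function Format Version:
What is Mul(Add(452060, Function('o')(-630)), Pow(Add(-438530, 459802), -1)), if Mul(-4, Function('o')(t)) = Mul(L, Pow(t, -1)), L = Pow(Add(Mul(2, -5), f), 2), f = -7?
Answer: Rational(1139191489, 53605440) ≈ 21.251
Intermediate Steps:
L = 289 (L = Pow(Add(Mul(2, -5), -7), 2) = Pow(Add(-10, -7), 2) = Pow(-17, 2) = 289)
Function('o')(t) = Mul(Rational(-289, 4), Pow(t, -1)) (Function('o')(t) = Mul(Rational(-1, 4), Mul(289, Pow(t, -1))) = Mul(Rational(-289, 4), Pow(t, -1)))
Mul(Add(452060, Function('o')(-630)), Pow(Add(-438530, 459802), -1)) = Mul(Add(452060, Mul(Rational(-289, 4), Pow(-630, -1))), Pow(Add(-438530, 459802), -1)) = Mul(Add(452060, Mul(Rational(-289, 4), Rational(-1, 630))), Pow(21272, -1)) = Mul(Add(452060, Rational(289, 2520)), Rational(1, 21272)) = Mul(Rational(1139191489, 2520), Rational(1, 21272)) = Rational(1139191489, 53605440)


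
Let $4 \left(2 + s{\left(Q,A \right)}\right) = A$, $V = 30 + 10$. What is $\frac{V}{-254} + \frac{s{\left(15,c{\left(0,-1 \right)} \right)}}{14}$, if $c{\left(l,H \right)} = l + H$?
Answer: $- \frac{2263}{7112} \approx -0.31819$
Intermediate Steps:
$c{\left(l,H \right)} = H + l$
$V = 40$
$s{\left(Q,A \right)} = -2 + \frac{A}{4}$
$\frac{V}{-254} + \frac{s{\left(15,c{\left(0,-1 \right)} \right)}}{14} = \frac{40}{-254} + \frac{-2 + \frac{-1 + 0}{4}}{14} = 40 \left(- \frac{1}{254}\right) + \left(-2 + \frac{1}{4} \left(-1\right)\right) \frac{1}{14} = - \frac{20}{127} + \left(-2 - \frac{1}{4}\right) \frac{1}{14} = - \frac{20}{127} - \frac{9}{56} = - \frac{2263}{7112}$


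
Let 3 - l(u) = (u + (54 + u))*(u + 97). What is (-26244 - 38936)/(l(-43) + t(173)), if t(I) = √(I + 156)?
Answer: -28206645/749008 + 16295*√329/749008 ≈ -37.264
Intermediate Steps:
l(u) = 3 - (54 + 2*u)*(97 + u) (l(u) = 3 - (u + (54 + u))*(u + 97) = 3 - (54 + 2*u)*(97 + u))
t(I) = √(156 + I)
(-26244 - 38936)/(l(-43) + t(173)) = (-26244 - 38936)/((-5235 - 248*(-43) - 2*(-43)²) + √(156 + 173)) = -65180/((-5235 + 10664 - 2*1849) + √329) = -65180/((-5235 + 10664 - 3698) + √329) = -65180/(1731 + √329)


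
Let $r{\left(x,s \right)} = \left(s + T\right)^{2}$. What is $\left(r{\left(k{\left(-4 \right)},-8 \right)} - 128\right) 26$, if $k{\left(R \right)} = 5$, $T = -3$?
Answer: $-182$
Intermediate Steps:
$r{\left(x,s \right)} = \left(-3 + s\right)^{2}$ ($r{\left(x,s \right)} = \left(s - 3\right)^{2} = \left(-3 + s\right)^{2}$)
$\left(r{\left(k{\left(-4 \right)},-8 \right)} - 128\right) 26 = \left(\left(-3 - 8\right)^{2} - 128\right) 26 = \left(\left(-11\right)^{2} - 128\right) 26 = \left(121 - 128\right) 26 = \left(-7\right) 26 = -182$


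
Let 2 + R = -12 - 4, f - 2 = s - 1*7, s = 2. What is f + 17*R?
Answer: -309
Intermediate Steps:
f = -3 (f = 2 + (2 - 1*7) = 2 + (2 - 7) = 2 - 5 = -3)
R = -18 (R = -2 + (-12 - 4) = -2 - 16 = -18)
f + 17*R = -3 + 17*(-18) = -3 - 306 = -309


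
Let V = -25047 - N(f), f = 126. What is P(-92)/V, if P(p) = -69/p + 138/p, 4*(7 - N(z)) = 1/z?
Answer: 378/12627215 ≈ 2.9935e-5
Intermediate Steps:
N(z) = 7 - 1/(4*z)
V = -12627215/504 (V = -25047 - (7 - 1/4/126) = -25047 - (7 - 1/4*1/126) = -25047 - (7 - 1/504) = -25047 - 1*3527/504 = -25047 - 3527/504 = -12627215/504 ≈ -25054.)
P(p) = 69/p
P(-92)/V = (69/(-92))/(-12627215/504) = (69*(-1/92))*(-504/12627215) = -3/4*(-504/12627215) = 378/12627215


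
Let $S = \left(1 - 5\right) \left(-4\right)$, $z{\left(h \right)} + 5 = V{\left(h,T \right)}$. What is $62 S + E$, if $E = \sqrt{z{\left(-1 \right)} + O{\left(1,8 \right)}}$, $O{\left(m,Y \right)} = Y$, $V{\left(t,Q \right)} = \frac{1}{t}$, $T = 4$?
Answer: $992 + \sqrt{2} \approx 993.41$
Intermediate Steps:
$z{\left(h \right)} = -5 + \frac{1}{h}$
$S = 16$ ($S = \left(-4\right) \left(-4\right) = 16$)
$E = \sqrt{2}$ ($E = \sqrt{\left(-5 + \frac{1}{-1}\right) + 8} = \sqrt{\left(-5 - 1\right) + 8} = \sqrt{-6 + 8} = \sqrt{2} \approx 1.4142$)
$62 S + E = 62 \cdot 16 + \sqrt{2} = 992 + \sqrt{2}$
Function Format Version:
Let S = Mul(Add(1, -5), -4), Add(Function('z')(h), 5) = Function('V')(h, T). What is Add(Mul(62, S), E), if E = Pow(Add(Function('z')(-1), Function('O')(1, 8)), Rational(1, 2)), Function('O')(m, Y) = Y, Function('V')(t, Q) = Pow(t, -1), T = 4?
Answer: Add(992, Pow(2, Rational(1, 2))) ≈ 993.41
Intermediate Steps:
Function('z')(h) = Add(-5, Pow(h, -1))
S = 16 (S = Mul(-4, -4) = 16)
E = Pow(2, Rational(1, 2)) (E = Pow(Add(Add(-5, Pow(-1, -1)), 8), Rational(1, 2)) = Pow(Add(Add(-5, -1), 8), Rational(1, 2)) = Pow(Add(-6, 8), Rational(1, 2)) = Pow(2, Rational(1, 2)) ≈ 1.4142)
Add(Mul(62, S), E) = Add(Mul(62, 16), Pow(2, Rational(1, 2))) = Add(992, Pow(2, Rational(1, 2)))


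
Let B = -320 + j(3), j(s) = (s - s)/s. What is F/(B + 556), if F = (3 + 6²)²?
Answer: 1521/236 ≈ 6.4449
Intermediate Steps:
j(s) = 0 (j(s) = 0/s = 0)
B = -320 (B = -320 + 0 = -320)
F = 1521 (F = (3 + 36)² = 39² = 1521)
F/(B + 556) = 1521/(-320 + 556) = 1521/236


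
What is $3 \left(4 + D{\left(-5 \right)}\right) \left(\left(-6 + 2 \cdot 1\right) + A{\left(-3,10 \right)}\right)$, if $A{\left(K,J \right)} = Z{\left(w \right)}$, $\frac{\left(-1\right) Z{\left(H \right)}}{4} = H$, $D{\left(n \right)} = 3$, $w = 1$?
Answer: $-168$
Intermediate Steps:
$Z{\left(H \right)} = - 4 H$
$A{\left(K,J \right)} = -4$ ($A{\left(K,J \right)} = \left(-4\right) 1 = -4$)
$3 \left(4 + D{\left(-5 \right)}\right) \left(\left(-6 + 2 \cdot 1\right) + A{\left(-3,10 \right)}\right) = 3 \left(4 + 3\right) \left(\left(-6 + 2 \cdot 1\right) - 4\right) = 3 \cdot 7 \left(\left(-6 + 2\right) - 4\right) = 21 \left(-4 - 4\right) = 21 \left(-8\right) = -168$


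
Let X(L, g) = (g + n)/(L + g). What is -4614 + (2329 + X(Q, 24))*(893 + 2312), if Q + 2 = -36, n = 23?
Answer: 104286999/14 ≈ 7.4491e+6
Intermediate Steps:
Q = -38 (Q = -2 - 36 = -38)
X(L, g) = (23 + g)/(L + g) (X(L, g) = (g + 23)/(L + g) = (23 + g)/(L + g))
-4614 + (2329 + X(Q, 24))*(893 + 2312) = -4614 + (2329 + (23 + 24)/(-38 + 24))*(893 + 2312) = -4614 + (2329 + 47/(-14))*3205 = -4614 + (2329 - 1/14*47)*3205 = -4614 + (2329 - 47/14)*3205 = -4614 + (32559/14)*3205 = -4614 + 104351595/14 = 104286999/14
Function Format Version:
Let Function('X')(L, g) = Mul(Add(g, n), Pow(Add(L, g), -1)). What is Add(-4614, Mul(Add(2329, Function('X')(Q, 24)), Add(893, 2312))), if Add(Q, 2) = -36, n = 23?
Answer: Rational(104286999, 14) ≈ 7.4491e+6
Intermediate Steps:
Q = -38 (Q = Add(-2, -36) = -38)
Function('X')(L, g) = Mul(Pow(Add(L, g), -1), Add(23, g)) (Function('X')(L, g) = Mul(Add(g, 23), Pow(Add(L, g), -1)) = Mul(Add(23, g), Pow(Add(L, g), -1)) = Mul(Pow(Add(L, g), -1), Add(23, g)))
Add(-4614, Mul(Add(2329, Function('X')(Q, 24)), Add(893, 2312))) = Add(-4614, Mul(Add(2329, Mul(Pow(Add(-38, 24), -1), Add(23, 24))), Add(893, 2312))) = Add(-4614, Mul(Add(2329, Mul(Pow(-14, -1), 47)), 3205)) = Add(-4614, Mul(Add(2329, Mul(Rational(-1, 14), 47)), 3205)) = Add(-4614, Mul(Add(2329, Rational(-47, 14)), 3205)) = Add(-4614, Mul(Rational(32559, 14), 3205)) = Add(-4614, Rational(104351595, 14)) = Rational(104286999, 14)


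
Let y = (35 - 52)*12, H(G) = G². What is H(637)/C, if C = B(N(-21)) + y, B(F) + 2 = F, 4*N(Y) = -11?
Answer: -1623076/835 ≈ -1943.8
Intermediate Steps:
N(Y) = -11/4 (N(Y) = (¼)*(-11) = -11/4)
B(F) = -2 + F
y = -204 (y = -17*12 = -204)
C = -835/4 (C = (-2 - 11/4) - 204 = -19/4 - 204 = -835/4 ≈ -208.75)
H(637)/C = 637²/(-835/4) = 405769*(-4/835) = -1623076/835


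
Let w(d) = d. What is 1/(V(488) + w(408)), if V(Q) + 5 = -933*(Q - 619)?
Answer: 1/122626 ≈ 8.1549e-6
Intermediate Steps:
V(Q) = 577522 - 933*Q (V(Q) = -5 - 933*(Q - 619) = -5 - 933*(-619 + Q) = -5 + (577527 - 933*Q) = 577522 - 933*Q)
1/(V(488) + w(408)) = 1/((577522 - 933*488) + 408) = 1/((577522 - 455304) + 408) = 1/(122218 + 408) = 1/122626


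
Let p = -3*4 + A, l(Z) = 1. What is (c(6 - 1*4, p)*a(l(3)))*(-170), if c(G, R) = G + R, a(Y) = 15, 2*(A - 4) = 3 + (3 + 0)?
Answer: 7650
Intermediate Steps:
A = 7 (A = 4 + (3 + (3 + 0))/2 = 4 + (3 + 3)/2 = 4 + (½)*6 = 4 + 3 = 7)
p = -5 (p = -3*4 + 7 = -12 + 7 = -5)
(c(6 - 1*4, p)*a(l(3)))*(-170) = (((6 - 1*4) - 5)*15)*(-170) = (((6 - 4) - 5)*15)*(-170) = ((2 - 5)*15)*(-170) = -3*15*(-170) = -45*(-170) = 7650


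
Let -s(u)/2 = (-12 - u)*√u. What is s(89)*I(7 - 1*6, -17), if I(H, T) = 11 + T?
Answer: -1212*√89 ≈ -11434.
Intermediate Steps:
s(u) = -2*√u*(-12 - u) (s(u) = -2*(-12 - u)*√u = -2*√u*(-12 - u))
s(89)*I(7 - 1*6, -17) = (2*√89*(12 + 89))*(11 - 17) = (2*√89*101)*(-6) = (202*√89)*(-6) = -1212*√89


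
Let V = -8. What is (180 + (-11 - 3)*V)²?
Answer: 85264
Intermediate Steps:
(180 + (-11 - 3)*V)² = (180 + (-11 - 3)*(-8))² = (180 - 14*(-8))² = (180 + 112)² = 292² = 85264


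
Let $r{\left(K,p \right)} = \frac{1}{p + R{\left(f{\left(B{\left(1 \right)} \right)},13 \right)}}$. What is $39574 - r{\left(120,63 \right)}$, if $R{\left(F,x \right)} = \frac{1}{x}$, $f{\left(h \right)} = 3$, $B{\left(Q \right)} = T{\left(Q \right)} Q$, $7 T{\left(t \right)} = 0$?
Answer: $\frac{32450667}{820} \approx 39574.0$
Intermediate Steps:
$T{\left(t \right)} = 0$ ($T{\left(t \right)} = \frac{1}{7} \cdot 0 = 0$)
$B{\left(Q \right)} = 0$ ($B{\left(Q \right)} = 0 Q = 0$)
$r{\left(K,p \right)} = \frac{1}{\frac{1}{13} + p}$ ($r{\left(K,p \right)} = \frac{1}{p + \frac{1}{13}} = \frac{1}{\frac{1}{13} + p}$)
$39574 - r{\left(120,63 \right)} = 39574 - \frac{13}{1 + 13 \cdot 63} = 39574 - \frac{13}{1 + 819} = 39574 - \frac{13}{820} = \frac{32450667}{820}$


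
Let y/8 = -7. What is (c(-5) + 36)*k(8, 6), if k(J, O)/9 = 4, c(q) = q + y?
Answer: -900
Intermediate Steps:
y = -56 (y = 8*(-7) = -56)
c(q) = -56 + q (c(q) = q - 56 = -56 + q)
k(J, O) = 36 (k(J, O) = 9*4 = 36)
(c(-5) + 36)*k(8, 6) = ((-56 - 5) + 36)*36 = (-61 + 36)*36 = -25*36 = -900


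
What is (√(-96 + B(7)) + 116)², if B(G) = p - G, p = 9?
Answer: (116 + I*√94)² ≈ 13362.0 + 2249.3*I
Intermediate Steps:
B(G) = 9 - G
(√(-96 + B(7)) + 116)² = (√(-96 + (9 - 1*7)) + 116)² = (√(-96 + (9 - 7)) + 116)² = (√(-96 + 2) + 116)² = (√(-94) + 116)² = (I*√94 + 116)² = (116 + I*√94)²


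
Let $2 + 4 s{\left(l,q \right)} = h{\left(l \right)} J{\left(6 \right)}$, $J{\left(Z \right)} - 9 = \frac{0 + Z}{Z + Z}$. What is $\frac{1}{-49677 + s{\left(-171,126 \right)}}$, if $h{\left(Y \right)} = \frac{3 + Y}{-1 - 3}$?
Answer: $- \frac{4}{198311} \approx -2.017 \cdot 10^{-5}$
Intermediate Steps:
$J{\left(Z \right)} = \frac{19}{2}$ ($J{\left(Z \right)} = 9 + \frac{0 + Z}{Z + Z} = 9 + \frac{Z}{2 Z} = 9 + Z \frac{1}{2 Z} = 9 + \frac{1}{2} = \frac{19}{2}$)
$h{\left(Y \right)} = - \frac{3}{4} - \frac{Y}{4}$ ($h{\left(Y \right)} = \frac{3 + Y}{-4} = \left(3 + Y\right) \left(- \frac{1}{4}\right) = - \frac{3}{4} - \frac{Y}{4}$)
$s{\left(l,q \right)} = - \frac{73}{32} - \frac{19 l}{32}$ ($s{\left(l,q \right)} = - \frac{1}{2} + \frac{\left(- \frac{3}{4} - \frac{l}{4}\right) \frac{19}{2}}{4} = - \frac{1}{2} + \frac{- \frac{57}{8} - \frac{19 l}{8}}{4} = - \frac{1}{2} - \left(\frac{57}{32} + \frac{19 l}{32}\right) = - \frac{73}{32} - \frac{19 l}{32}$)
$\frac{1}{-49677 + s{\left(-171,126 \right)}} = \frac{1}{-49677 - - \frac{397}{4}} = \frac{1}{-49677 + \left(- \frac{73}{32} + \frac{3249}{32}\right)} = \frac{1}{-49677 + \frac{397}{4}} = \frac{1}{- \frac{198311}{4}} = - \frac{4}{198311}$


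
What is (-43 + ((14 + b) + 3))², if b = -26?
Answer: 2704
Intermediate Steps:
(-43 + ((14 + b) + 3))² = (-43 + ((14 - 26) + 3))² = (-43 + (-12 + 3))² = (-43 - 9)² = (-52)² = 2704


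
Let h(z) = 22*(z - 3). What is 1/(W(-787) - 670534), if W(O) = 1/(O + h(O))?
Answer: -18167/12181591179 ≈ -1.4913e-6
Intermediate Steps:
h(z) = -66 + 22*z (h(z) = 22*(-3 + z) = -66 + 22*z)
W(O) = 1/(-66 + 23*O) (W(O) = 1/(O + (-66 + 22*O)) = 1/(-66 + 23*O))
1/(W(-787) - 670534) = 1/(1/(-66 + 23*(-787)) - 670534) = 1/(1/(-66 - 18101) - 670534) = 1/(1/(-18167) - 670534) = 1/(-1/18167 - 670534) = 1/(-12181591179/18167) = -18167/12181591179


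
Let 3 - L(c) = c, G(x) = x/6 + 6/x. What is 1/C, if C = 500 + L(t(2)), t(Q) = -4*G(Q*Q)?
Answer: 3/1535 ≈ 0.0019544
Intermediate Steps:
G(x) = 6/x + x/6 (G(x) = x*(⅙) + 6/x = x/6 + 6/x = 6/x + x/6)
t(Q) = -24/Q² - 2*Q²/3 (t(Q) = -4*(6/((Q*Q)) + (Q*Q)/6) = -4*(6/(Q²) + Q²/6) = -4*(6/Q² + Q²/6) = -24/Q² - 2*Q²/3)
L(c) = 3 - c
C = 1535/3 (C = 500 + (3 - 2*(-36 - 1*2⁴)/(3*2²)) = 500 + (3 - 2*(-36 - 1*16)/(3*4)) = 500 + (3 - 2*(-36 - 16)/(3*4)) = 500 + (3 - 2*(-52)/(3*4)) = 500 + (3 - 1*(-26/3)) = 500 + (3 + 26/3) = 500 + 35/3 = 1535/3 ≈ 511.67)
1/C = 1/(1535/3) = 3/1535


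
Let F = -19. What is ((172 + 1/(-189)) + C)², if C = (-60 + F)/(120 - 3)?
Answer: 177183748624/6036849 ≈ 29350.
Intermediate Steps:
C = -79/117 (C = (-60 - 19)/(120 - 3) = -79/117 ≈ -0.67521)
((172 + 1/(-189)) + C)² = ((172 + 1/(-189)) - 79/117)² = ((172 - 1/189) - 79/117)² = (32507/189 - 79/117)² = (420932/2457)² = 177183748624/6036849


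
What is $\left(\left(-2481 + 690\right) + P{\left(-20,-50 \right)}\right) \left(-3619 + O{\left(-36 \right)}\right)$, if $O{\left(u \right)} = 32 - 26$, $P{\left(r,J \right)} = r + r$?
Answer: $6615403$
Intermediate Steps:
$P{\left(r,J \right)} = 2 r$
$O{\left(u \right)} = 6$ ($O{\left(u \right)} = 32 - 26 = 6$)
$\left(\left(-2481 + 690\right) + P{\left(-20,-50 \right)}\right) \left(-3619 + O{\left(-36 \right)}\right) = \left(\left(-2481 + 690\right) + 2 \left(-20\right)\right) \left(-3619 + 6\right) = \left(-1791 - 40\right) \left(-3613\right) = \left(-1831\right) \left(-3613\right) = 6615403$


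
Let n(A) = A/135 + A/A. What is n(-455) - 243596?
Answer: -6577156/27 ≈ -2.4360e+5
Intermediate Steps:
n(A) = 1 + A/135 (n(A) = A*(1/135) + 1 = A/135 + 1 = 1 + A/135)
n(-455) - 243596 = (1 + (1/135)*(-455)) - 243596 = (1 - 91/27) - 243596 = -64/27 - 243596 = -6577156/27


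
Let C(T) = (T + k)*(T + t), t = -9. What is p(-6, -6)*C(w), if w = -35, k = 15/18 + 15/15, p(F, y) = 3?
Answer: 4378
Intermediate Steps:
k = 11/6 (k = 15*(1/18) + 15*(1/15) = ⅚ + 1 = 11/6 ≈ 1.8333)
C(T) = (-9 + T)*(11/6 + T) (C(T) = (T + 11/6)*(T - 9) = (11/6 + T)*(-9 + T) = (-9 + T)*(11/6 + T))
p(-6, -6)*C(w) = 3*(-33/2 + (-35)² - 43/6*(-35)) = 3*(-33/2 + 1225 + 1505/6) = 3*(4378/3) = 4378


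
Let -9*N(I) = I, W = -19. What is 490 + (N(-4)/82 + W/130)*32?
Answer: 11644634/23985 ≈ 485.50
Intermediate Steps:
N(I) = -I/9
490 + (N(-4)/82 + W/130)*32 = 490 + (-⅑*(-4)/82 - 19/130)*32 = 490 + ((4/9)*(1/82) - 19*1/130)*32 = 490 + (2/369 - 19/130)*32 = 490 - 6751/47970*32 = 490 - 108016/23985 = 11644634/23985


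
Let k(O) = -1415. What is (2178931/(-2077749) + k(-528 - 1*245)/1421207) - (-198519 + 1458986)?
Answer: -3722050502320745633/2952911423043 ≈ -1.2605e+6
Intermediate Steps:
(2178931/(-2077749) + k(-528 - 1*245)/1421207) - (-198519 + 1458986) = (2178931/(-2077749) - 1415/1421207) - (-198519 + 1458986) = (2178931*(-1/2077749) - 1415*1/1421207) - 1*1260467 = (-2178931/2077749 - 1415/1421207) - 1260467 = -3099652004552/2952911423043 - 1260467 = -3722050502320745633/2952911423043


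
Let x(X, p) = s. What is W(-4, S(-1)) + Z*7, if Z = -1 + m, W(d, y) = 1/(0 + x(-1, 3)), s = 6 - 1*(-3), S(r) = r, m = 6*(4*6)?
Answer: 9010/9 ≈ 1001.1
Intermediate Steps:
m = 144 (m = 6*24 = 144)
s = 9 (s = 6 + 3 = 9)
x(X, p) = 9
W(d, y) = ⅑ (W(d, y) = 1/(0 + 9) = 1/9 = ⅑)
Z = 143 (Z = -1 + 144 = 143)
W(-4, S(-1)) + Z*7 = ⅑ + 143*7 = ⅑ + 1001 = 9010/9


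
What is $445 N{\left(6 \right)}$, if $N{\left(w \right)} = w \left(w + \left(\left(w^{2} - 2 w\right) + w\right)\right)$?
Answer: $96120$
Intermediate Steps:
$N{\left(w \right)} = w^{3}$ ($N{\left(w \right)} = w \left(w + \left(w^{2} - w\right)\right) = w w^{2} = w^{3}$)
$445 N{\left(6 \right)} = 445 \cdot 6^{3} = 445 \cdot 216 = 96120$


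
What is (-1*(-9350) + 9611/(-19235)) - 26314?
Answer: -326312151/19235 ≈ -16965.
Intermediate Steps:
(-1*(-9350) + 9611/(-19235)) - 26314 = (9350 + 9611*(-1/19235)) - 26314 = (9350 - 9611/19235) - 26314 = 179837639/19235 - 26314 = -326312151/19235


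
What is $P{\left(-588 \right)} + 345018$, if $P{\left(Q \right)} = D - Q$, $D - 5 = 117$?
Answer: $345728$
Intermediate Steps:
$D = 122$ ($D = 5 + 117 = 122$)
$P{\left(Q \right)} = 122 - Q$
$P{\left(-588 \right)} + 345018 = \left(122 - -588\right) + 345018 = \left(122 + 588\right) + 345018 = 710 + 345018 = 345728$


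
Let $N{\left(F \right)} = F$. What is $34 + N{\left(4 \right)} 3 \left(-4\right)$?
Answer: $-14$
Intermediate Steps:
$34 + N{\left(4 \right)} 3 \left(-4\right) = 34 + 4 \cdot 3 \left(-4\right) = 34 + 4 \left(-12\right) = 34 - 48 = -14$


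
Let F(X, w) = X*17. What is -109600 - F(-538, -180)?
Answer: -100454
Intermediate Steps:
F(X, w) = 17*X
-109600 - F(-538, -180) = -109600 - 17*(-538) = -109600 - 1*(-9146) = -109600 + 9146 = -100454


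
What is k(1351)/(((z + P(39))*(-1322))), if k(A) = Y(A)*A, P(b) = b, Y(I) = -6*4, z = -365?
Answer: -8106/107743 ≈ -0.075235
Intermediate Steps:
Y(I) = -24
k(A) = -24*A
k(1351)/(((z + P(39))*(-1322))) = (-24*1351)/(((-365 + 39)*(-1322))) = -32424/((-326*(-1322))) = -32424/430972 = -32424*1/430972 = -8106/107743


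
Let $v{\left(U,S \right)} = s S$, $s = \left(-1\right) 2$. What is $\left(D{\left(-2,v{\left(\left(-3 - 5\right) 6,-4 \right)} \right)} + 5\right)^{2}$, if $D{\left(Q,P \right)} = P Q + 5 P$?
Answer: $841$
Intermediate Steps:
$s = -2$
$v{\left(U,S \right)} = - 2 S$
$D{\left(Q,P \right)} = 5 P + P Q$
$\left(D{\left(-2,v{\left(\left(-3 - 5\right) 6,-4 \right)} \right)} + 5\right)^{2} = \left(\left(-2\right) \left(-4\right) \left(5 - 2\right) + 5\right)^{2} = \left(8 \cdot 3 + 5\right)^{2} = \left(24 + 5\right)^{2} = 29^{2} = 841$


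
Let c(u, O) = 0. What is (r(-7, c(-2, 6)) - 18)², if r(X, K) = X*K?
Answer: 324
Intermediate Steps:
r(X, K) = K*X
(r(-7, c(-2, 6)) - 18)² = (0*(-7) - 18)² = (0 - 18)² = (-18)² = 324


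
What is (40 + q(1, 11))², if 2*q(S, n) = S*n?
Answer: 8281/4 ≈ 2070.3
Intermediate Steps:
q(S, n) = S*n/2 (q(S, n) = (S*n)/2 = S*n/2)
(40 + q(1, 11))² = (40 + (½)*1*11)² = (40 + 11/2)² = (91/2)² = 8281/4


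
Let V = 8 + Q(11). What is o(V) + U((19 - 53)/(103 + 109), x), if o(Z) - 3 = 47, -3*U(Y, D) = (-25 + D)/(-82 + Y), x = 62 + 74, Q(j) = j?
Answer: 439372/8709 ≈ 50.450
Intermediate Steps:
x = 136
U(Y, D) = -(-25 + D)/(3*(-82 + Y))
V = 19 (V = 8 + 11 = 19)
o(Z) = 50 (o(Z) = 3 + 47 = 50)
o(V) + U((19 - 53)/(103 + 109), x) = 50 + (25 - 1*136)/(3*(-82 + (19 - 53)/(103 + 109))) = 50 + (25 - 136)/(3*(-82 - 34/212)) = 50 + (1/3)*(-111)/(-82 - 34*1/212) = 50 + (1/3)*(-111)/(-82 - 17/106) = 50 + (1/3)*(-111)/(-8709/106) = 50 + (1/3)*(-106/8709)*(-111) = 50 + 3922/8709 = 439372/8709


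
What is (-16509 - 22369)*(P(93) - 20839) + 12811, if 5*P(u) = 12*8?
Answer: 4047224977/5 ≈ 8.0945e+8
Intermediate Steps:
P(u) = 96/5 (P(u) = (12*8)/5 = (1/5)*96 = 96/5)
(-16509 - 22369)*(P(93) - 20839) + 12811 = (-16509 - 22369)*(96/5 - 20839) + 12811 = -38878*(-104099/5) + 12811 = 4047160922/5 + 12811 = 4047224977/5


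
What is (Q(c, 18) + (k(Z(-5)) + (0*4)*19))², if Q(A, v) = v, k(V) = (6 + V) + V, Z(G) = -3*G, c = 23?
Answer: 2916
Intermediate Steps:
k(V) = 6 + 2*V
(Q(c, 18) + (k(Z(-5)) + (0*4)*19))² = (18 + ((6 + 2*(-3*(-5))) + (0*4)*19))² = (18 + ((6 + 2*15) + 0*19))² = (18 + ((6 + 30) + 0))² = (18 + (36 + 0))² = (18 + 36)² = 54² = 2916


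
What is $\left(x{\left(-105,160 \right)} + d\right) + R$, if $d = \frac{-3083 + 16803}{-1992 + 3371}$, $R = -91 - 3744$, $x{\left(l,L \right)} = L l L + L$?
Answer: $- \frac{530258015}{197} \approx -2.6917 \cdot 10^{6}$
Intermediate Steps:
$x{\left(l,L \right)} = L + l L^{2}$ ($x{\left(l,L \right)} = l L^{2} + L = L + l L^{2}$)
$R = -3835$ ($R = -91 - 3744 = -3835$)
$d = \frac{1960}{197}$ ($d = \frac{13720}{1379} = 13720 \cdot \frac{1}{1379} = \frac{1960}{197} \approx 9.9492$)
$\left(x{\left(-105,160 \right)} + d\right) + R = \left(160 \left(1 + 160 \left(-105\right)\right) + \frac{1960}{197}\right) - 3835 = \left(160 \left(1 - 16800\right) + \frac{1960}{197}\right) - 3835 = \left(160 \left(-16799\right) + \frac{1960}{197}\right) - 3835 = \left(-2687840 + \frac{1960}{197}\right) - 3835 = - \frac{529502520}{197} - 3835 = - \frac{530258015}{197}$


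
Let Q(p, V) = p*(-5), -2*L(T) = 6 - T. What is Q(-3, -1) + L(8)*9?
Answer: 24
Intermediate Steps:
L(T) = -3 + T/2 (L(T) = -(6 - T)/2 = -3 + T/2)
Q(p, V) = -5*p
Q(-3, -1) + L(8)*9 = -5*(-3) + (-3 + (½)*8)*9 = 15 + (-3 + 4)*9 = 15 + 1*9 = 15 + 9 = 24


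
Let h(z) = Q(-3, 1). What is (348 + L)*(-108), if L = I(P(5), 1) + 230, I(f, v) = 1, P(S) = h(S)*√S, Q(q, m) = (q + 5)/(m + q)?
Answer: -62532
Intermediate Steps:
Q(q, m) = (5 + q)/(m + q)
h(z) = -1 (h(z) = (5 - 3)/(1 - 3) = 2/(-2) = -½*2 = -1)
P(S) = -√S
L = 231 (L = 1 + 230 = 231)
(348 + L)*(-108) = (348 + 231)*(-108) = 579*(-108) = -62532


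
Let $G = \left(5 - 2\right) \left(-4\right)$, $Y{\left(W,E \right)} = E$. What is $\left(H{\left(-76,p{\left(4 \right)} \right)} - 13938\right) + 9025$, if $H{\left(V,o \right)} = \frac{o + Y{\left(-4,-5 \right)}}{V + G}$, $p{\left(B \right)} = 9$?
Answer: $- \frac{108087}{22} \approx -4913.0$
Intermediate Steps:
$G = -12$ ($G = 3 \left(-4\right) = -12$)
$H{\left(V,o \right)} = \frac{-5 + o}{-12 + V}$ ($H{\left(V,o \right)} = \frac{o - 5}{V - 12} = \frac{-5 + o}{-12 + V}$)
$\left(H{\left(-76,p{\left(4 \right)} \right)} - 13938\right) + 9025 = \left(\frac{-5 + 9}{-12 - 76} - 13938\right) + 9025 = \left(\frac{1}{-88} \cdot 4 - 13938\right) + 9025 = \left(\left(- \frac{1}{88}\right) 4 - 13938\right) + 9025 = \left(- \frac{1}{22} - 13938\right) + 9025 = - \frac{306637}{22} + 9025 = - \frac{108087}{22}$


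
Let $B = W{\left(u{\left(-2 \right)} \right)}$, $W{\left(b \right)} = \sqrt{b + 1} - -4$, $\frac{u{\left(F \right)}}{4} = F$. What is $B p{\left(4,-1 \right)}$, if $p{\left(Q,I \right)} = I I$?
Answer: $4 + i \sqrt{7} \approx 4.0 + 2.6458 i$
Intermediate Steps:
$u{\left(F \right)} = 4 F$
$W{\left(b \right)} = 4 + \sqrt{1 + b}$ ($W{\left(b \right)} = \sqrt{1 + b} + 4 = 4 + \sqrt{1 + b}$)
$p{\left(Q,I \right)} = I^{2}$
$B = 4 + i \sqrt{7}$ ($B = 4 + \sqrt{1 + 4 \left(-2\right)} = 4 + \sqrt{1 - 8} = 4 + \sqrt{-7} = 4 + i \sqrt{7} \approx 4.0 + 2.6458 i$)
$B p{\left(4,-1 \right)} = \left(4 + i \sqrt{7}\right) \left(-1\right)^{2} = \left(4 + i \sqrt{7}\right) 1 = 4 + i \sqrt{7}$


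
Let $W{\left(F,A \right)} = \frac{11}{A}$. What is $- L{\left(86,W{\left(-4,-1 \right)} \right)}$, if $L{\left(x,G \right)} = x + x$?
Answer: $-172$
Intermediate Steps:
$L{\left(x,G \right)} = 2 x$
$- L{\left(86,W{\left(-4,-1 \right)} \right)} = - 2 \cdot 86 = \left(-1\right) 172 = -172$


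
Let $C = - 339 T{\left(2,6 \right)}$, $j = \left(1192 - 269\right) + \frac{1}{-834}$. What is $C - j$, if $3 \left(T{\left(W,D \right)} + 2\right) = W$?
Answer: $- \frac{392813}{834} \approx -471.0$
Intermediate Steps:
$T{\left(W,D \right)} = -2 + \frac{W}{3}$
$j = \frac{769781}{834}$ ($j = 923 - \frac{1}{834} = \frac{769781}{834} \approx 923.0$)
$C = 452$ ($C = - 339 \left(-2 + \frac{1}{3} \cdot 2\right) = - 339 \left(-2 + \frac{2}{3}\right) = \left(-339\right) \left(- \frac{4}{3}\right) = 452$)
$C - j = 452 - \frac{769781}{834} = - \frac{392813}{834}$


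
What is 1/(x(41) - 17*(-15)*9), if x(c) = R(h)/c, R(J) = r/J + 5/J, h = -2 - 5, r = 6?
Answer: 287/658654 ≈ 0.00043574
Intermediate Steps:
h = -7
R(J) = 11/J (R(J) = 6/J + 5/J = 11/J)
x(c) = -11/(7*c) (x(c) = (11/(-7))/c = (11*(-1/7))/c = -11/(7*c))
1/(x(41) - 17*(-15)*9) = 1/(-11/7/41 - 17*(-15)*9) = 1/(-11/7*1/41 + 255*9) = 1/(-11/287 + 2295) = 1/(658654/287) = 287/658654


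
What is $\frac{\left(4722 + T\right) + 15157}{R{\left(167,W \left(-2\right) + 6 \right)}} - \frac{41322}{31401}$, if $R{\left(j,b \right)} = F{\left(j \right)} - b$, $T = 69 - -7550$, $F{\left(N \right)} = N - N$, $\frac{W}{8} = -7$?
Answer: $- \frac{144723449}{617553} \approx -234.35$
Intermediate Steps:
$W = -56$ ($W = 8 \left(-7\right) = -56$)
$F{\left(N \right)} = 0$
$T = 7619$ ($T = 69 + 7550 = 7619$)
$R{\left(j,b \right)} = - b$ ($R{\left(j,b \right)} = 0 - b = - b$)
$\frac{\left(4722 + T\right) + 15157}{R{\left(167,W \left(-2\right) + 6 \right)}} - \frac{41322}{31401} = \frac{\left(4722 + 7619\right) + 15157}{\left(-1\right) \left(\left(-56\right) \left(-2\right) + 6\right)} - \frac{41322}{31401} = \frac{12341 + 15157}{\left(-1\right) \left(112 + 6\right)} - \frac{13774}{10467} = \frac{27498}{\left(-1\right) 118} - \frac{13774}{10467} = \frac{27498}{-118} - \frac{13774}{10467} = 27498 \left(- \frac{1}{118}\right) - \frac{13774}{10467} = - \frac{13749}{59} - \frac{13774}{10467} = - \frac{144723449}{617553}$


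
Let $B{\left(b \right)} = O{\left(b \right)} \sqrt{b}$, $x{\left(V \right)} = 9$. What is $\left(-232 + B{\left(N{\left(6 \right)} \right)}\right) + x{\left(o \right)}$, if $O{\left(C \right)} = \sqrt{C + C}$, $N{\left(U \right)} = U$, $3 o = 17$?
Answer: $-223 + 6 \sqrt{2} \approx -214.51$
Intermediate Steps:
$o = \frac{17}{3}$ ($o = \frac{1}{3} \cdot 17 = \frac{17}{3} \approx 5.6667$)
$O{\left(C \right)} = \sqrt{2} \sqrt{C}$ ($O{\left(C \right)} = \sqrt{2 C} = \sqrt{2} \sqrt{C}$)
$B{\left(b \right)} = b \sqrt{2}$ ($B{\left(b \right)} = \sqrt{2} \sqrt{b} \sqrt{b} = b \sqrt{2}$)
$\left(-232 + B{\left(N{\left(6 \right)} \right)}\right) + x{\left(o \right)} = \left(-232 + 6 \sqrt{2}\right) + 9 = -223 + 6 \sqrt{2}$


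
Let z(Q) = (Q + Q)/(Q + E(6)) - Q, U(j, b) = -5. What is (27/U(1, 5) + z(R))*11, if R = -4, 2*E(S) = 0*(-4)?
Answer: 33/5 ≈ 6.6000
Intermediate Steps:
E(S) = 0 (E(S) = (0*(-4))/2 = (1/2)*0 = 0)
z(Q) = 2 - Q (z(Q) = (Q + Q)/(Q + 0) - Q = (2*Q)/Q - Q = 2 - Q)
(27/U(1, 5) + z(R))*11 = (27/(-5) + (2 - 1*(-4)))*11 = (27*(-1/5) + (2 + 4))*11 = (-27/5 + 6)*11 = (3/5)*11 = 33/5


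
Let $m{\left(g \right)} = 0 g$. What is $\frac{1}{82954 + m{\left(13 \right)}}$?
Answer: $\frac{1}{82954} \approx 1.2055 \cdot 10^{-5}$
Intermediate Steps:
$m{\left(g \right)} = 0$
$\frac{1}{82954 + m{\left(13 \right)}} = \frac{1}{82954 + 0} = \frac{1}{82954}$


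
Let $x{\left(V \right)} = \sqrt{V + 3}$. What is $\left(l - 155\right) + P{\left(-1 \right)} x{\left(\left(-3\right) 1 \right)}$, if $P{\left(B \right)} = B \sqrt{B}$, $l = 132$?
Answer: $-23$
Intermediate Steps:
$P{\left(B \right)} = B^{\frac{3}{2}}$
$x{\left(V \right)} = \sqrt{3 + V}$
$\left(l - 155\right) + P{\left(-1 \right)} x{\left(\left(-3\right) 1 \right)} = \left(132 - 155\right) + \left(-1\right)^{\frac{3}{2}} \sqrt{3 - 3} = -23 + - i \sqrt{3 - 3} = -23 + - i \sqrt{0} = -23 + - i 0 = -23 + 0 = -23$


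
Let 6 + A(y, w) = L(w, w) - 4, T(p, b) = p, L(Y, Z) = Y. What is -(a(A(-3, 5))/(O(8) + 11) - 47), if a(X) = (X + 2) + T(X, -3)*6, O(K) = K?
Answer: 926/19 ≈ 48.737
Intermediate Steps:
A(y, w) = -10 + w (A(y, w) = -6 + (w - 4) = -6 + (-4 + w) = -10 + w)
a(X) = 2 + 7*X (a(X) = (X + 2) + X*6 = (2 + X) + 6*X = 2 + 7*X)
-(a(A(-3, 5))/(O(8) + 11) - 47) = -((2 + 7*(-10 + 5))/(8 + 11) - 47) = -((2 + 7*(-5))/19 - 47) = -((2 - 35)*(1/19) - 47) = -(-33*1/19 - 47) = -(-33/19 - 47) = -1*(-926/19) = 926/19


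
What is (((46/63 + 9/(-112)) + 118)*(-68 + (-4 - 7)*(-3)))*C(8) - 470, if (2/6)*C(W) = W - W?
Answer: -470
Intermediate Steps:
C(W) = 0 (C(W) = 3*(W - W) = 3*0 = 0)
(((46/63 + 9/(-112)) + 118)*(-68 + (-4 - 7)*(-3)))*C(8) - 470 = (((46/63 + 9/(-112)) + 118)*(-68 + (-4 - 7)*(-3)))*0 - 470 = (((46*(1/63) + 9*(-1/112)) + 118)*(-68 - 11*(-3)))*0 - 470 = (((46/63 - 9/112) + 118)*(-68 + 33))*0 - 470 = ((655/1008 + 118)*(-35))*0 - 470 = ((119599/1008)*(-35))*0 - 470 = -597995/144*0 - 470 = 0 - 470 = -470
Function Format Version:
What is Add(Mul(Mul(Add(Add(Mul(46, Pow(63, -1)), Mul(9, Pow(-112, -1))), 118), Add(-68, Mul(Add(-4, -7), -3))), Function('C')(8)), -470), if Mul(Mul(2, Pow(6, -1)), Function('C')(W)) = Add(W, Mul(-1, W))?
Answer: -470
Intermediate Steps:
Function('C')(W) = 0 (Function('C')(W) = Mul(3, Add(W, Mul(-1, W))) = Mul(3, 0) = 0)
Add(Mul(Mul(Add(Add(Mul(46, Pow(63, -1)), Mul(9, Pow(-112, -1))), 118), Add(-68, Mul(Add(-4, -7), -3))), Function('C')(8)), -470) = Add(Mul(Mul(Add(Add(Mul(46, Pow(63, -1)), Mul(9, Pow(-112, -1))), 118), Add(-68, Mul(Add(-4, -7), -3))), 0), -470) = Add(Mul(Mul(Add(Add(Mul(46, Rational(1, 63)), Mul(9, Rational(-1, 112))), 118), Add(-68, Mul(-11, -3))), 0), -470) = Add(Mul(Mul(Add(Add(Rational(46, 63), Rational(-9, 112)), 118), Add(-68, 33)), 0), -470) = Add(Mul(Mul(Add(Rational(655, 1008), 118), -35), 0), -470) = Add(Mul(Mul(Rational(119599, 1008), -35), 0), -470) = Add(Mul(Rational(-597995, 144), 0), -470) = Add(0, -470) = -470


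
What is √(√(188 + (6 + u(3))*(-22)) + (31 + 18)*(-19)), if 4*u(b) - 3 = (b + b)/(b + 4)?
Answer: √(-182476 + 14*√6818)/14 ≈ 30.415*I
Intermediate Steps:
u(b) = ¾ + b/(2*(4 + b)) (u(b) = ¾ + ((b + b)/(b + 4))/4 = ¾ + ((2*b)/(4 + b))/4 = ¾ + (2*b/(4 + b))/4 = ¾ + b/(2*(4 + b)))
√(√(188 + (6 + u(3))*(-22)) + (31 + 18)*(-19)) = √(√(188 + (6 + (12 + 5*3)/(4*(4 + 3)))*(-22)) + (31 + 18)*(-19)) = √(√(188 + (6 + (¼)*(12 + 15)/7)*(-22)) + 49*(-19)) = √(√(188 + (6 + (¼)*(⅐)*27)*(-22)) - 931) = √(√(188 + (6 + 27/28)*(-22)) - 931) = √(√(188 + (195/28)*(-22)) - 931) = √(√(188 - 2145/14) - 931) = √(√(487/14) - 931) = √(√6818/14 - 931) = √(-931 + √6818/14)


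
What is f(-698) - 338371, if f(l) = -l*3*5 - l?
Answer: -327203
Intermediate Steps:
f(l) = -16*l (f(l) = -3*l*5 - l = -15*l - l = -16*l)
f(-698) - 338371 = -16*(-698) - 338371 = 11168 - 338371 = -327203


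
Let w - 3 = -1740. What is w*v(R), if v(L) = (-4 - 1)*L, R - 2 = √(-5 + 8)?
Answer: 17370 + 8685*√3 ≈ 32413.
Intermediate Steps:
w = -1737 (w = 3 - 1740 = -1737)
R = 2 + √3 (R = 2 + √(-5 + 8) = 2 + √3 ≈ 3.7321)
v(L) = -5*L
w*v(R) = -(-8685)*(2 + √3) = -1737*(-10 - 5*√3) = 17370 + 8685*√3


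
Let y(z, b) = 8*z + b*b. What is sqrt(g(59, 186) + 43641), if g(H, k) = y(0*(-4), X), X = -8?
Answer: sqrt(43705) ≈ 209.06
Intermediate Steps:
y(z, b) = b**2 + 8*z (y(z, b) = 8*z + b**2 = b**2 + 8*z)
g(H, k) = 64 (g(H, k) = (-8)**2 + 8*(0*(-4)) = 64 + 8*0 = 64 + 0 = 64)
sqrt(g(59, 186) + 43641) = sqrt(64 + 43641) = sqrt(43705)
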